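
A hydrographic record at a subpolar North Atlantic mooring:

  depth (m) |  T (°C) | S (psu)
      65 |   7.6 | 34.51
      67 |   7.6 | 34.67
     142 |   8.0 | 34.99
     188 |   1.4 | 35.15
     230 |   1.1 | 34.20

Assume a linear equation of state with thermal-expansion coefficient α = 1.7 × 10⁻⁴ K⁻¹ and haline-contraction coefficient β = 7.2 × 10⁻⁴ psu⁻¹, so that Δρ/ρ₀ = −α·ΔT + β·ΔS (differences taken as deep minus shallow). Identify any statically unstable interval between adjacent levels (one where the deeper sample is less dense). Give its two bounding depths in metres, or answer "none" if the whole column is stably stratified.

188–230 m

Evaluate Δρ/ρ₀ = −αΔT + βΔS across each adjacent pair:
  65–67 m: −αΔT+βΔS = −(1.7 × 10⁻⁴)(+0.0)+(7.2 × 10⁻⁴)(+0.16) = 1.2 × 10⁻⁴ → stable
  67–142 m: −αΔT+βΔS = −(1.7 × 10⁻⁴)(+0.4)+(7.2 × 10⁻⁴)(+0.32) = 1.6 × 10⁻⁴ → stable
  142–188 m: −αΔT+βΔS = −(1.7 × 10⁻⁴)(-6.6)+(7.2 × 10⁻⁴)(+0.16) = 1.2 × 10⁻³ → stable
  188–230 m: −αΔT+βΔS = −(1.7 × 10⁻⁴)(-0.3)+(7.2 × 10⁻⁴)(-0.95) = -6.3 × 10⁻⁴ → UNSTABLE
The 188–230 m interval has Δρ < 0: lighter water underlies denser water.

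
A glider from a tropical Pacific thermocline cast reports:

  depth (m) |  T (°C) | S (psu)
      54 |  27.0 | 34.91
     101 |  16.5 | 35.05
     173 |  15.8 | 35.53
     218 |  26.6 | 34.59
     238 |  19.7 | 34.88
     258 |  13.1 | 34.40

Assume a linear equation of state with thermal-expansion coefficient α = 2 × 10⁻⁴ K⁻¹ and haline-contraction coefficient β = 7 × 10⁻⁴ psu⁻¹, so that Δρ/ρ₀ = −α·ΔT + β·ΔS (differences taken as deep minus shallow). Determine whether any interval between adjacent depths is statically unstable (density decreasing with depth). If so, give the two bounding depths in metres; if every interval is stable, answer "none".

173–218 m

Evaluate Δρ/ρ₀ = −αΔT + βΔS across each adjacent pair:
  54–101 m: −αΔT+βΔS = −(2 × 10⁻⁴)(-10.5)+(7 × 10⁻⁴)(+0.14) = 2.2 × 10⁻³ → stable
  101–173 m: −αΔT+βΔS = −(2 × 10⁻⁴)(-0.7)+(7 × 10⁻⁴)(+0.48) = 4.8 × 10⁻⁴ → stable
  173–218 m: −αΔT+βΔS = −(2 × 10⁻⁴)(+10.8)+(7 × 10⁻⁴)(-0.94) = -2.8 × 10⁻³ → UNSTABLE
  218–238 m: −αΔT+βΔS = −(2 × 10⁻⁴)(-6.9)+(7 × 10⁻⁴)(+0.29) = 1.6 × 10⁻³ → stable
  238–258 m: −αΔT+βΔS = −(2 × 10⁻⁴)(-6.6)+(7 × 10⁻⁴)(-0.48) = 9.8 × 10⁻⁴ → stable
The 173–218 m interval has Δρ < 0: lighter water underlies denser water.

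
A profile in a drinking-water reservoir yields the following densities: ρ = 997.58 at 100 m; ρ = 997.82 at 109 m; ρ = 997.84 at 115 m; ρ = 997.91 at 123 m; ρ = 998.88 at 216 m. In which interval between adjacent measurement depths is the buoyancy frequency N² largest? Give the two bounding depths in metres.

Compute the density gradient over each adjacent pair:
  100–109 m: Δρ/Δz = 0.24/9 = 0.027 kg m⁻⁴
  109–115 m: Δρ/Δz = 0.02/6 = 3.3 × 10⁻³ kg m⁻⁴
  115–123 m: Δρ/Δz = 0.07/8 = 8.8 × 10⁻³ kg m⁻⁴
  123–216 m: Δρ/Δz = 0.97/93 = 0.010 kg m⁻⁴
The largest gradient is in the 100–109 m interval — the pycnocline.

100–109 m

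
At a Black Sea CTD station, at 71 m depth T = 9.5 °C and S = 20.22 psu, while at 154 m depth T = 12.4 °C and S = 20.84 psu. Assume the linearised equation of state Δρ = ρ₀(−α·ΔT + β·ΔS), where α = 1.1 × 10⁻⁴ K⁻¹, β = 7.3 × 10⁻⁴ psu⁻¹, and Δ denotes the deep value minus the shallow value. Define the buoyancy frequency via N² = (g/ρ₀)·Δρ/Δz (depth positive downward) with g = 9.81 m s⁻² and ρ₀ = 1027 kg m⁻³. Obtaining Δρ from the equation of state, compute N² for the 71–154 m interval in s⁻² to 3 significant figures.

1.58 × 10⁻⁵ s⁻²

ΔT = +2.9 K, ΔS = +0.62 psu (deep − shallow).
Δρ/ρ₀ = −αΔT + βΔS = -3.19 × 10⁻⁴ + 4.526 × 10⁻⁴ = 1.336 × 10⁻⁴, so Δρ ≈ 0.1372 kg m⁻³.
N² = (g/ρ₀)·Δρ/Δz = g·(Δρ/ρ₀)/Δz = 9.81 × 1.336 × 10⁻⁴ / 83 = 1.5791 × 10⁻⁵ s⁻² ≈ 1.58 × 10⁻⁵ s⁻².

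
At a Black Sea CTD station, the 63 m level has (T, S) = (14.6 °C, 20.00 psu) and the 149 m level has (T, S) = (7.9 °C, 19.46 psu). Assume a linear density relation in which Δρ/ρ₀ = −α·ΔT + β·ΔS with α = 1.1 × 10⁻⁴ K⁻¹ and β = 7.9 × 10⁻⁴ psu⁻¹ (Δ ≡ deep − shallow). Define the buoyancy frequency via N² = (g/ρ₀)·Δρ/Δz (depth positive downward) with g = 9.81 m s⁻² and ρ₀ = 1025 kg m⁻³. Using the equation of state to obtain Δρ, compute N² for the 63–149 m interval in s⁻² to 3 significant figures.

3.54 × 10⁻⁵ s⁻²

ΔT = -6.7 K, ΔS = -0.54 psu (deep − shallow).
Δρ/ρ₀ = −αΔT + βΔS = 7.37 × 10⁻⁴ − 4.266 × 10⁻⁴ = 3.104 × 10⁻⁴, so Δρ ≈ 0.3182 kg m⁻³.
N² = (g/ρ₀)·Δρ/Δz = g·(Δρ/ρ₀)/Δz = 9.81 × 3.104 × 10⁻⁴ / 86 = 3.5407 × 10⁻⁵ s⁻² ≈ 3.54 × 10⁻⁵ s⁻².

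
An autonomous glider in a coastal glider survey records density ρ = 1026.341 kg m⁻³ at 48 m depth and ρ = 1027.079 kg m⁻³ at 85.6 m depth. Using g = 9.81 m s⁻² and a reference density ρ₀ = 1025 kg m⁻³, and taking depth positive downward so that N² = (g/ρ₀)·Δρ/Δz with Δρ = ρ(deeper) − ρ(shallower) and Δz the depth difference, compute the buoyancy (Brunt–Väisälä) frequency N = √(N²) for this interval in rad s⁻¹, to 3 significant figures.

0.0137 rad s⁻¹

Δρ = 1027.079 − 1026.341 = 0.738 kg m⁻³ over Δz = 85.6 − 48 = 37.6 m.
N² = (9.81/1025) × (0.738/37.6) = 1.8785 × 10⁻⁴ s⁻².
N = √(1.8785 × 10⁻⁴) = 0.013706 rad s⁻¹ ≈ 0.0137 rad s⁻¹.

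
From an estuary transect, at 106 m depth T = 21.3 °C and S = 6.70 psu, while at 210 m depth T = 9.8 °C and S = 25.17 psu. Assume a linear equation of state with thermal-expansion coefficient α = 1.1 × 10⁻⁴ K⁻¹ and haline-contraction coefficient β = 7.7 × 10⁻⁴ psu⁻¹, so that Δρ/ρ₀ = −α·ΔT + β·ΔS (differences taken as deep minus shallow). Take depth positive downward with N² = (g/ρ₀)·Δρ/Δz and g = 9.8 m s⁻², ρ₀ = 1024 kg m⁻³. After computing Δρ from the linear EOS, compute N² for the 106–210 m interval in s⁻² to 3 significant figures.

ΔT = -11.5 K, ΔS = +18.47 psu (deep − shallow).
Δρ/ρ₀ = −αΔT + βΔS = 1.265 × 10⁻³ + 0.0142219 = 0.0154869, so Δρ ≈ 15.86 kg m⁻³.
N² = (g/ρ₀)·Δρ/Δz = g·(Δρ/ρ₀)/Δz = 9.8 × 0.0154869 / 104 = 1.4593 × 10⁻³ s⁻² ≈ 1.46 × 10⁻³ s⁻².

1.46 × 10⁻³ s⁻²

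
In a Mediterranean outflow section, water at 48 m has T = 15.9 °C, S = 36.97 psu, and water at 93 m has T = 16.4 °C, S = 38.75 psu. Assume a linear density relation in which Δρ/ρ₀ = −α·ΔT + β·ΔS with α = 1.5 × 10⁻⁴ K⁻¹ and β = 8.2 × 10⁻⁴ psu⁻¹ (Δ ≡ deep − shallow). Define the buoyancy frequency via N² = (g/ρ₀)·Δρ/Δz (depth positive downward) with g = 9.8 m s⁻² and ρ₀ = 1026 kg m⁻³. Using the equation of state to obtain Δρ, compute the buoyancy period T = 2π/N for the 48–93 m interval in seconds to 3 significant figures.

ΔT = +0.5 K, ΔS = +1.78 psu (deep − shallow).
Δρ/ρ₀ = −αΔT + βΔS = -7.50 × 10⁻⁵ + 1.4596 × 10⁻³ = 1.3846 × 10⁻³, so Δρ ≈ 1.421 kg m⁻³.
N² = (g/ρ₀)·Δρ/Δz = g·(Δρ/ρ₀)/Δz = 9.8 × 1.3846 × 10⁻³ / 45 = 3.0154 × 10⁻⁴ s⁻².
N = √(3.0154 × 10⁻⁴) = 0.017365 rad s⁻¹ → T = 2π/N = 361.83 s ≈ 362 s.

362 s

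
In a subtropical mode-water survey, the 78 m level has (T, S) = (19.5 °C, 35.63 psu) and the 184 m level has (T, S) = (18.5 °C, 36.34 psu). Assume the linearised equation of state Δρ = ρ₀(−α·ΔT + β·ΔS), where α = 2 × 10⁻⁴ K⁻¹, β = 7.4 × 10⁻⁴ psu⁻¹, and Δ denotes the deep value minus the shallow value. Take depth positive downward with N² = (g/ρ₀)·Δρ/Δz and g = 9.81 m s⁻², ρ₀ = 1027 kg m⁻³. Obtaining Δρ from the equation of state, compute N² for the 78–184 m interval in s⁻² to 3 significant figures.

6.71 × 10⁻⁵ s⁻²

ΔT = -1.0 K, ΔS = +0.71 psu (deep − shallow).
Δρ/ρ₀ = −αΔT + βΔS = 2.00 × 10⁻⁴ + 5.254 × 10⁻⁴ = 7.254 × 10⁻⁴, so Δρ ≈ 0.7450 kg m⁻³.
N² = (g/ρ₀)·Δρ/Δz = g·(Δρ/ρ₀)/Δz = 9.81 × 7.254 × 10⁻⁴ / 106 = 6.7134 × 10⁻⁵ s⁻² ≈ 6.71 × 10⁻⁵ s⁻².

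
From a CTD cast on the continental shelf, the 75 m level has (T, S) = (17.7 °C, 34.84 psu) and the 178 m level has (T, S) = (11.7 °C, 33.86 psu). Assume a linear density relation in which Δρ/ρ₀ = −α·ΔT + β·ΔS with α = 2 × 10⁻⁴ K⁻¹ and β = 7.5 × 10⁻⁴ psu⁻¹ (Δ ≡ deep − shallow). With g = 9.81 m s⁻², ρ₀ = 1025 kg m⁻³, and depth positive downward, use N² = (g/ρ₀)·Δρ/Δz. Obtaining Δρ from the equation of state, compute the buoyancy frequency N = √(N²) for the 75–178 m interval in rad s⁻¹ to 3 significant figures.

ΔT = -6.0 K, ΔS = -0.98 psu (deep − shallow).
Δρ/ρ₀ = −αΔT + βΔS = 1.20 × 10⁻³ − 7.35 × 10⁻⁴ = 4.65 × 10⁻⁴, so Δρ ≈ 0.4766 kg m⁻³.
N² = (g/ρ₀)·Δρ/Δz = g·(Δρ/ρ₀)/Δz = 9.81 × 4.65 × 10⁻⁴ / 103 = 4.4288 × 10⁻⁵ s⁻².
N = √(4.4288 × 10⁻⁵) = 6.6549 × 10⁻³ rad s⁻¹ ≈ 6.65 × 10⁻³ rad s⁻¹.

6.65 × 10⁻³ rad s⁻¹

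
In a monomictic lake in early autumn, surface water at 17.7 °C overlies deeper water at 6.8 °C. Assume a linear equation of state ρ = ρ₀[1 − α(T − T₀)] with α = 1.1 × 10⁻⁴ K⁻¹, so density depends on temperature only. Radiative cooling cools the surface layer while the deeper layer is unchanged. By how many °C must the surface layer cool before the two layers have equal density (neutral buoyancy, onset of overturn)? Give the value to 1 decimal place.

10.9 °C

With temperature the only control, equal density requires T_surf′ = T_deep.
T_surf′ = 6.8 °C.
Cooling required: 17.7 − 6.8 = 10.9 °C.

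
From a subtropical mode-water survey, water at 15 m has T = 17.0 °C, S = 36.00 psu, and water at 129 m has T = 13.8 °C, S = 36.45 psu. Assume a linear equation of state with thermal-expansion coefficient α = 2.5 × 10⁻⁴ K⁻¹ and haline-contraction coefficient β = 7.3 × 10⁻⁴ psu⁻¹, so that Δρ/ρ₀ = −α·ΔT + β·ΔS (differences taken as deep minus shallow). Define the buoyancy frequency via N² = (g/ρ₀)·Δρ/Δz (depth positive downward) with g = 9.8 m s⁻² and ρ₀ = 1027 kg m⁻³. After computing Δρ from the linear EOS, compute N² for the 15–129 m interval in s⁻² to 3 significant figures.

9.70 × 10⁻⁵ s⁻²

ΔT = -3.2 K, ΔS = +0.45 psu (deep − shallow).
Δρ/ρ₀ = −αΔT + βΔS = 8.00 × 10⁻⁴ + 3.285 × 10⁻⁴ = 1.1285 × 10⁻³, so Δρ ≈ 1.159 kg m⁻³.
N² = (g/ρ₀)·Δρ/Δz = g·(Δρ/ρ₀)/Δz = 9.8 × 1.1285 × 10⁻³ / 114 = 9.7011 × 10⁻⁵ s⁻² ≈ 9.70 × 10⁻⁵ s⁻².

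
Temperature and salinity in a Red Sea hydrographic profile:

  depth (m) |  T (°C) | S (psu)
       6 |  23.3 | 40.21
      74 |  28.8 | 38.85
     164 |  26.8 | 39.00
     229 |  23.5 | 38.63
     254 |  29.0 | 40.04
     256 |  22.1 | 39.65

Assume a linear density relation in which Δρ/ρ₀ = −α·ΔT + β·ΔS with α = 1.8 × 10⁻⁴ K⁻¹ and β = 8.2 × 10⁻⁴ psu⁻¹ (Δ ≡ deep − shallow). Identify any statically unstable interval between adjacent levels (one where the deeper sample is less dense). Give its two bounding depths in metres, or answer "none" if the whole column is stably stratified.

6–74 m

Evaluate Δρ/ρ₀ = −αΔT + βΔS across each adjacent pair:
  6–74 m: −αΔT+βΔS = −(1.8 × 10⁻⁴)(+5.5)+(8.2 × 10⁻⁴)(-1.36) = -2.1 × 10⁻³ → UNSTABLE
  74–164 m: −αΔT+βΔS = −(1.8 × 10⁻⁴)(-2.0)+(8.2 × 10⁻⁴)(+0.15) = 4.8 × 10⁻⁴ → stable
  164–229 m: −αΔT+βΔS = −(1.8 × 10⁻⁴)(-3.3)+(8.2 × 10⁻⁴)(-0.37) = 2.9 × 10⁻⁴ → stable
  229–254 m: −αΔT+βΔS = −(1.8 × 10⁻⁴)(+5.5)+(8.2 × 10⁻⁴)(+1.41) = 1.7 × 10⁻⁴ → stable
  254–256 m: −αΔT+βΔS = −(1.8 × 10⁻⁴)(-6.9)+(8.2 × 10⁻⁴)(-0.39) = 9.2 × 10⁻⁴ → stable
The 6–74 m interval has Δρ < 0: lighter water underlies denser water.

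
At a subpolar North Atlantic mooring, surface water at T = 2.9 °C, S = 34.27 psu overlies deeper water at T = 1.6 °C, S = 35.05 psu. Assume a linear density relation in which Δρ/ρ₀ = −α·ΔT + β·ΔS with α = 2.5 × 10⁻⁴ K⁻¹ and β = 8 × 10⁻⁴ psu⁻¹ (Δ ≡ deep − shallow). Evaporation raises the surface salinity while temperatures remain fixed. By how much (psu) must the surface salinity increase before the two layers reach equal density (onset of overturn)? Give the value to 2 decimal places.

1.19 psu

Neutral buoyancy requires −α(T_deep − T_surf) + β(S_deep − S_surf′) = 0.
S_surf′ = S_deep − (α/β)·ΔT = 35.05 − (2.5 × 10⁻⁴/8 × 10⁻⁴)·(-1.3) = 35.4562 psu.
Increase required: 35.4562 − 34.27 = 1.1862 psu.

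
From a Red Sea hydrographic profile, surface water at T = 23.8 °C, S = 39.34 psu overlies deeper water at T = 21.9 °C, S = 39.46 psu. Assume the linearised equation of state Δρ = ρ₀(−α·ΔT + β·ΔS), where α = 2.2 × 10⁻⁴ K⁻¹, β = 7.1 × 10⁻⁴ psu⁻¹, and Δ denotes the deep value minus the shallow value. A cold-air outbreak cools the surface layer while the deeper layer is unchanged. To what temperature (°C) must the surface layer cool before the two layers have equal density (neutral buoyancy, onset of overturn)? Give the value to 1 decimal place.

Neutral buoyancy requires Δρ = 0, i.e. −α(T_deep − T_surf′) + β(S_deep − S_surf) = 0.
T_surf′ = T_deep − (β/α)·ΔS = 21.9 − (7.1 × 10⁻⁴/2.2 × 10⁻⁴)·(+0.12) = 21.513 °C.
Cooling required: 23.8 − (21.513) = 2.287 °C.

21.5 °C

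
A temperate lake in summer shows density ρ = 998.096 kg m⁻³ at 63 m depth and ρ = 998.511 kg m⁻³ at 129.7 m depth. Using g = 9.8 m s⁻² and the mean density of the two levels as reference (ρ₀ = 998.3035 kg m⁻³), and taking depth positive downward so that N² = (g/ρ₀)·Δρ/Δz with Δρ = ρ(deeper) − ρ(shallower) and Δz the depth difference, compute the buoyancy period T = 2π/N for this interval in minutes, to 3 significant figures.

13.4 min

Δρ = 998.511 − 998.096 = 0.415 kg m⁻³ over Δz = 129.7 − 63 = 66.7 m.
N² = (9.8/998.3035) × (0.415/66.7) = 6.1078 × 10⁻⁵ s⁻².
N = √(6.1078 × 10⁻⁵) = 7.8152 × 10⁻³ rad s⁻¹, so T = 2π/N = 803.97 s = 13.399 min ≈ 13.4 min.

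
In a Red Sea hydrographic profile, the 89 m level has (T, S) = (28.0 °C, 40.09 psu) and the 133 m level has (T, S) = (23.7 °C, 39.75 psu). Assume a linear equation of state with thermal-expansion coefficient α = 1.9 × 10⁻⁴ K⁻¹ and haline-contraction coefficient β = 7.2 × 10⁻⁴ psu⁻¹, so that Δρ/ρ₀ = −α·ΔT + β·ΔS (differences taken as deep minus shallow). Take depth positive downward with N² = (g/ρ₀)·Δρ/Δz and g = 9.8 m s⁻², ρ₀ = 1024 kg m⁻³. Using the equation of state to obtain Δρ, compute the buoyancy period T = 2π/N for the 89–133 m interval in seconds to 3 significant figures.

ΔT = -4.3 K, ΔS = -0.34 psu (deep − shallow).
Δρ/ρ₀ = −αΔT + βΔS = 8.17 × 10⁻⁴ − 2.448 × 10⁻⁴ = 5.722 × 10⁻⁴, so Δρ ≈ 0.5859 kg m⁻³.
N² = (g/ρ₀)·Δρ/Δz = g·(Δρ/ρ₀)/Δz = 9.8 × 5.722 × 10⁻⁴ / 44 = 1.2744 × 10⁻⁴ s⁻².
N = √(1.2744 × 10⁻⁴) = 0.011289 rad s⁻¹ → T = 2π/N = 556.58 s ≈ 557 s.

557 s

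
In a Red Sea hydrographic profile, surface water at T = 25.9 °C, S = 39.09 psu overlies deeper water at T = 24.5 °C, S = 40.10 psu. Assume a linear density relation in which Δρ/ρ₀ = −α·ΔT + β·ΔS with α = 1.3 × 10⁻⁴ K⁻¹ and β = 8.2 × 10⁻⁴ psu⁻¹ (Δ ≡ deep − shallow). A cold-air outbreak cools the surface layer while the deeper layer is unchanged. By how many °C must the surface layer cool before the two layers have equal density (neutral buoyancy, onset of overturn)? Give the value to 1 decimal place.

Neutral buoyancy requires Δρ = 0, i.e. −α(T_deep − T_surf′) + β(S_deep − S_surf) = 0.
T_surf′ = T_deep − (β/α)·ΔS = 24.5 − (8.2 × 10⁻⁴/1.3 × 10⁻⁴)·(+1.01) = 18.129 °C.
Cooling required: 25.9 − (18.129) = 7.771 °C.

7.8 °C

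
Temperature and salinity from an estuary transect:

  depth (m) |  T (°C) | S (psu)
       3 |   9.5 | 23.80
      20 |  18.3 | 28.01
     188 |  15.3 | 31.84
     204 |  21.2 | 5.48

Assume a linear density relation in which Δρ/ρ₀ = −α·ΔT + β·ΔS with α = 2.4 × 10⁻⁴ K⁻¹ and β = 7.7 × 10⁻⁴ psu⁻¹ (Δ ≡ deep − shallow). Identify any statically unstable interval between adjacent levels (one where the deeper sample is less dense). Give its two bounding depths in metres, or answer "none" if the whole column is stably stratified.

188–204 m

Evaluate Δρ/ρ₀ = −αΔT + βΔS across each adjacent pair:
  3–20 m: −αΔT+βΔS = −(2.4 × 10⁻⁴)(+8.8)+(7.7 × 10⁻⁴)(+4.21) = 1.1 × 10⁻³ → stable
  20–188 m: −αΔT+βΔS = −(2.4 × 10⁻⁴)(-3.0)+(7.7 × 10⁻⁴)(+3.83) = 3.7 × 10⁻³ → stable
  188–204 m: −αΔT+βΔS = −(2.4 × 10⁻⁴)(+5.9)+(7.7 × 10⁻⁴)(-26.36) = -0.022 → UNSTABLE
The 188–204 m interval has Δρ < 0: lighter water underlies denser water.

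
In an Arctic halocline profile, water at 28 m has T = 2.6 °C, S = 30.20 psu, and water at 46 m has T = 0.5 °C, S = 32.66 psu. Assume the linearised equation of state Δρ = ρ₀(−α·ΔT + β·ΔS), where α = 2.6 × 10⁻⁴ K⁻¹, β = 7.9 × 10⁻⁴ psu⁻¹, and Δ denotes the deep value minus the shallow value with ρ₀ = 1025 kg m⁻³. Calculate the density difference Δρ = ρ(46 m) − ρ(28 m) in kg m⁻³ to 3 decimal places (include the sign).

ΔT = -2.1 K, ΔS = +2.46 psu (deep − shallow).
Δρ/ρ₀ = −(2.6 × 10⁻⁴)(-2.1) + (7.9 × 10⁻⁴)(+2.46) = 2.4894 × 10⁻³.
Δρ = 1025 × (2.4894 × 10⁻³) = +2.552 kg m⁻³.
Positive Δρ: denser below, stable.

+2.552 kg m⁻³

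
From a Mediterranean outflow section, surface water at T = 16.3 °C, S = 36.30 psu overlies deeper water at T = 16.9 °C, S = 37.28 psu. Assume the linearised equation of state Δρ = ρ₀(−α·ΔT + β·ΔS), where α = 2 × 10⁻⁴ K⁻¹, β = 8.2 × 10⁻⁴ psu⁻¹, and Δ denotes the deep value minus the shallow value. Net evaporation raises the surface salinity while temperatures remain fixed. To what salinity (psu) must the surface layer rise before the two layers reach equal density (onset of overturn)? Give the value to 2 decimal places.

Neutral buoyancy requires −α(T_deep − T_surf) + β(S_deep − S_surf′) = 0.
S_surf′ = S_deep − (α/β)·ΔT = 37.28 − (2 × 10⁻⁴/8.2 × 10⁻⁴)·(+0.6) = 37.1337 psu.
Increase required: 37.1337 − 36.30 = 0.8337 psu.

37.13 psu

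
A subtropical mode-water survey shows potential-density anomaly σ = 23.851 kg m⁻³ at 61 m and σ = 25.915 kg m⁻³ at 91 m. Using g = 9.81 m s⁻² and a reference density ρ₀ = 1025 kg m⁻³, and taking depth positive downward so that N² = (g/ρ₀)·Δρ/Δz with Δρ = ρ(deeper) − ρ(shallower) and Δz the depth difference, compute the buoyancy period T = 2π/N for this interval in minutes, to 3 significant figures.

4.08 min

Δρ = 1025.915 − 1023.851 = 2.064 kg m⁻³ over Δz = 91 − 61 = 30 m.
N² = (9.81/1025) × (2.064/30) = 6.5847 × 10⁻⁴ s⁻².
N = √(6.5847 × 10⁻⁴) = 0.025661 rad s⁻¹, so T = 2π/N = 244.85 s = 4.0808 min ≈ 4.08 min.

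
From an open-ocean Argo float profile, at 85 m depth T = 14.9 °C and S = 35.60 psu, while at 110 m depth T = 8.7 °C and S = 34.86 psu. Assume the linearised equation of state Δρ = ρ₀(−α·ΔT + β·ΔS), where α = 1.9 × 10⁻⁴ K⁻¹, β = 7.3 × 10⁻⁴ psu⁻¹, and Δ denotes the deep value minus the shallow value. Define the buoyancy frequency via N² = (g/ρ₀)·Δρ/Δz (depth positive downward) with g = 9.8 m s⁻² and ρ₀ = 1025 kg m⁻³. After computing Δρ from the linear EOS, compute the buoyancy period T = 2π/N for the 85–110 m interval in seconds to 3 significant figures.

397 s

ΔT = -6.2 K, ΔS = -0.74 psu (deep − shallow).
Δρ/ρ₀ = −αΔT + βΔS = 1.178 × 10⁻³ − 5.402 × 10⁻⁴ = 6.378 × 10⁻⁴, so Δρ ≈ 0.6537 kg m⁻³.
N² = (g/ρ₀)·Δρ/Δz = g·(Δρ/ρ₀)/Δz = 9.8 × 6.378 × 10⁻⁴ / 25 = 2.5002 × 10⁻⁴ s⁻².
N = √(2.5002 × 10⁻⁴) = 0.015812 rad s⁻¹ → T = 2π/N = 397.37 s ≈ 397 s.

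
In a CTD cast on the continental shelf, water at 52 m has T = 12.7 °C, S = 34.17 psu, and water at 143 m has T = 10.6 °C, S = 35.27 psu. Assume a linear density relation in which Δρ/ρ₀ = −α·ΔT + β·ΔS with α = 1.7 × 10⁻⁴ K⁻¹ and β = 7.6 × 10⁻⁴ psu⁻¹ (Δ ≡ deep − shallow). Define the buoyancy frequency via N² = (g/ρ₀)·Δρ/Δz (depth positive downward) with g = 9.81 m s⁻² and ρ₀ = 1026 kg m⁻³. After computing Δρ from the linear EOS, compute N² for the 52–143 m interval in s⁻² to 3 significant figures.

1.29 × 10⁻⁴ s⁻²

ΔT = -2.1 K, ΔS = +1.10 psu (deep − shallow).
Δρ/ρ₀ = −αΔT + βΔS = 3.57 × 10⁻⁴ + 8.36 × 10⁻⁴ = 1.193 × 10⁻³, so Δρ ≈ 1.224 kg m⁻³.
N² = (g/ρ₀)·Δρ/Δz = g·(Δρ/ρ₀)/Δz = 9.81 × 1.193 × 10⁻³ / 91 = 1.2861 × 10⁻⁴ s⁻² ≈ 1.29 × 10⁻⁴ s⁻².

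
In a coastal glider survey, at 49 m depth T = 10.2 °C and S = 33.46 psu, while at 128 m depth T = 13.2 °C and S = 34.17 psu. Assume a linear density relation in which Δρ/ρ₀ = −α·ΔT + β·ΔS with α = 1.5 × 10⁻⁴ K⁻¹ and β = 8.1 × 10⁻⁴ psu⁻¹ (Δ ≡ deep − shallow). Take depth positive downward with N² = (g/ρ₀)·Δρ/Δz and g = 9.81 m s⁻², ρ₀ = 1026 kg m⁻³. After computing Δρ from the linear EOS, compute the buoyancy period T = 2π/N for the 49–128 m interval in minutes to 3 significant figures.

ΔT = +3.0 K, ΔS = +0.71 psu (deep − shallow).
Δρ/ρ₀ = −αΔT + βΔS = -4.50 × 10⁻⁴ + 5.751 × 10⁻⁴ = 1.251 × 10⁻⁴, so Δρ ≈ 0.1284 kg m⁻³.
N² = (g/ρ₀)·Δρ/Δz = g·(Δρ/ρ₀)/Δz = 9.81 × 1.251 × 10⁻⁴ / 79 = 1.5535 × 10⁻⁵ s⁻².
N = √(1.5535 × 10⁻⁵) = 3.9414 × 10⁻³ rad s⁻¹ → T = 2π/N = 1.5942 × 10³ s = 26.570 min ≈ 26.6 min.

26.6 min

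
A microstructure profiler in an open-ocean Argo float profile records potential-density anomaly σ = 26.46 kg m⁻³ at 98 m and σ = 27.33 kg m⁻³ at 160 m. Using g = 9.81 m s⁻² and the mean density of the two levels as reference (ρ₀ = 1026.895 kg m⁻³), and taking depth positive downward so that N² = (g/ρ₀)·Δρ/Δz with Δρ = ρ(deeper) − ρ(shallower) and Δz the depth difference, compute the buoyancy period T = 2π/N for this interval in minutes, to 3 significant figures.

Δρ = 1027.33 − 1026.46 = 0.87 kg m⁻³ over Δz = 160 − 98 = 62 m.
N² = (9.81/1026.895) × (0.87/62) = 1.3405 × 10⁻⁴ s⁻².
N = √(1.3405 × 10⁻⁴) = 0.011578 rad s⁻¹, so T = 2π/N = 542.68 s = 9.0447 min ≈ 9.04 min.

9.04 min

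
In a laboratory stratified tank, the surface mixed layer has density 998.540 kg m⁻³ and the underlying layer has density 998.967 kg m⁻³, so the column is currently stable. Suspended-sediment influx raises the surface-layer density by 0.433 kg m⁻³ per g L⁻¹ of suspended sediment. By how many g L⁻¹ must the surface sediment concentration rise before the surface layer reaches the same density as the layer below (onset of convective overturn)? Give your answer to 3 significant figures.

0.986 g L⁻¹

Density deficit of the surface layer: 998.967 − 998.540 = 0.427 kg m⁻³.
Required change = 0.427 / 0.433 = 0.986 g L⁻¹.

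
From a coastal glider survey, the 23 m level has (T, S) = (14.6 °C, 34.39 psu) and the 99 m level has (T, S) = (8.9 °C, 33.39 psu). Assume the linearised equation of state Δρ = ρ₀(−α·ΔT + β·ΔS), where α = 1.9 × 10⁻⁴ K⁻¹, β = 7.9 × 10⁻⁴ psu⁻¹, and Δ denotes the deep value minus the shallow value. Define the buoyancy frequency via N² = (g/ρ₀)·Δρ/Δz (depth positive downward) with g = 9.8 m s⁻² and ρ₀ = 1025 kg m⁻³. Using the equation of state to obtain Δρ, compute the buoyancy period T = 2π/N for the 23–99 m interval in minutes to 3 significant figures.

17.0 min

ΔT = -5.7 K, ΔS = -1.00 psu (deep − shallow).
Δρ/ρ₀ = −αΔT + βΔS = 1.083 × 10⁻³ − 7.90 × 10⁻⁴ = 2.93 × 10⁻⁴, so Δρ ≈ 0.3003 kg m⁻³.
N² = (g/ρ₀)·Δρ/Δz = g·(Δρ/ρ₀)/Δz = 9.8 × 2.93 × 10⁻⁴ / 76 = 3.7782 × 10⁻⁵ s⁻².
N = √(3.7782 × 10⁻⁵) = 6.1467 × 10⁻³ rad s⁻¹ → T = 2π/N = 1.0222 × 10³ s = 17.037 min ≈ 17.0 min.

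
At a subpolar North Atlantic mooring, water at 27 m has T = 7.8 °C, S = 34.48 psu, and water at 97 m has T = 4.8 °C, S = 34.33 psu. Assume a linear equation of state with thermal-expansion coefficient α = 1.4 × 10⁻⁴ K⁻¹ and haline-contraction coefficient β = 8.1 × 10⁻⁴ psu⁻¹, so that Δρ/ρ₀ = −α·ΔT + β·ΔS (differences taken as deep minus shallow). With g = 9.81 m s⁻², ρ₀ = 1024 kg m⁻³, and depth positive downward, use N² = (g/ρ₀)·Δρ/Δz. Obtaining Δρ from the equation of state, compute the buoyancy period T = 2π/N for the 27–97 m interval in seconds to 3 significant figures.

971 s

ΔT = -3.0 K, ΔS = -0.15 psu (deep − shallow).
Δρ/ρ₀ = −αΔT + βΔS = 4.20 × 10⁻⁴ − 1.215 × 10⁻⁴ = 2.985 × 10⁻⁴, so Δρ ≈ 0.3057 kg m⁻³.
N² = (g/ρ₀)·Δρ/Δz = g·(Δρ/ρ₀)/Δz = 9.81 × 2.985 × 10⁻⁴ / 70 = 4.1833 × 10⁻⁵ s⁻².
N = √(4.1833 × 10⁻⁵) = 6.4678 × 10⁻³ rad s⁻¹ → T = 2π/N = 971.46 s ≈ 971 s.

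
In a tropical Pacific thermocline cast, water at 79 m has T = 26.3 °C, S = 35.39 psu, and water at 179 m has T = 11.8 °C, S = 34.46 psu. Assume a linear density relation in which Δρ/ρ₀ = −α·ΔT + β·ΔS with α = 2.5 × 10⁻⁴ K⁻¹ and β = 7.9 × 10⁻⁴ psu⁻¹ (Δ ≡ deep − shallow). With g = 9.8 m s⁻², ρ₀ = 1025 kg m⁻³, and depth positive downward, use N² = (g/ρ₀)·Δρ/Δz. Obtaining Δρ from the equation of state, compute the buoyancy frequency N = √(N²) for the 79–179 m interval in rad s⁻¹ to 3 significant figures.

0.0168 rad s⁻¹

ΔT = -14.5 K, ΔS = -0.93 psu (deep − shallow).
Δρ/ρ₀ = −αΔT + βΔS = 3.625 × 10⁻³ − 7.347 × 10⁻⁴ = 2.8903 × 10⁻³, so Δρ ≈ 2.963 kg m⁻³.
N² = (g/ρ₀)·Δρ/Δz = g·(Δρ/ρ₀)/Δz = 9.8 × 2.8903 × 10⁻³ / 100 = 2.8325 × 10⁻⁴ s⁻².
N = √(2.8325 × 10⁻⁴) = 0.016830 rad s⁻¹ ≈ 0.0168 rad s⁻¹.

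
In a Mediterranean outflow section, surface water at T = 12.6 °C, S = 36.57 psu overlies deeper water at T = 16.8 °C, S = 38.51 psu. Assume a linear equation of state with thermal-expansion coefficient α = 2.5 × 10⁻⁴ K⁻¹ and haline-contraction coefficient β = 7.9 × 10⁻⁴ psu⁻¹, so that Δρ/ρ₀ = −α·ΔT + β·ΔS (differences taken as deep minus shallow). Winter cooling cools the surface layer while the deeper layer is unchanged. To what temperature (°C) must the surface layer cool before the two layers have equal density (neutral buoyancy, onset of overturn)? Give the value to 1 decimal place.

10.7 °C

Neutral buoyancy requires Δρ = 0, i.e. −α(T_deep − T_surf′) + β(S_deep − S_surf) = 0.
T_surf′ = T_deep − (β/α)·ΔS = 16.8 − (7.9 × 10⁻⁴/2.5 × 10⁻⁴)·(+1.94) = 10.670 °C.
Cooling required: 12.6 − (10.670) = 1.930 °C.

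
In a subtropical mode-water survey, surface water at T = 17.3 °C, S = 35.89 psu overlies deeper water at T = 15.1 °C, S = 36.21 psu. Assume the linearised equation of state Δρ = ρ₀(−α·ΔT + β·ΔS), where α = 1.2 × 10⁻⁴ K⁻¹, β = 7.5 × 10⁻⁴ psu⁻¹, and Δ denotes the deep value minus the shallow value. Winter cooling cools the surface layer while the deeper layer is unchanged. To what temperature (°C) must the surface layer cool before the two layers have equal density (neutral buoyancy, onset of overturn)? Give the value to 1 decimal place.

Neutral buoyancy requires Δρ = 0, i.e. −α(T_deep − T_surf′) + β(S_deep − S_surf) = 0.
T_surf′ = T_deep − (β/α)·ΔS = 15.1 − (7.5 × 10⁻⁴/1.2 × 10⁻⁴)·(+0.32) = 13.100 °C.
Cooling required: 17.3 − (13.100) = 4.200 °C.

13.1 °C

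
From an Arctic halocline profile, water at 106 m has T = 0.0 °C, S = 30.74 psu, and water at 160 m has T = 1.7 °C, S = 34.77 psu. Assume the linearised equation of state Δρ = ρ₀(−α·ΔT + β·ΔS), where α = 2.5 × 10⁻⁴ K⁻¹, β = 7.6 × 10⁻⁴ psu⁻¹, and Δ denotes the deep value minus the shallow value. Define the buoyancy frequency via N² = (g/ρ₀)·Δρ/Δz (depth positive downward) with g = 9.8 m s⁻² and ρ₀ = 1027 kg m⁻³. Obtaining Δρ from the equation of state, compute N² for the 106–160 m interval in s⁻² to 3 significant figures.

ΔT = +1.7 K, ΔS = +4.03 psu (deep − shallow).
Δρ/ρ₀ = −αΔT + βΔS = -4.25 × 10⁻⁴ + 3.0628 × 10⁻³ = 2.6378 × 10⁻³, so Δρ ≈ 2.709 kg m⁻³.
N² = (g/ρ₀)·Δρ/Δz = g·(Δρ/ρ₀)/Δz = 9.8 × 2.6378 × 10⁻³ / 54 = 4.7871 × 10⁻⁴ s⁻² ≈ 4.79 × 10⁻⁴ s⁻².

4.79 × 10⁻⁴ s⁻²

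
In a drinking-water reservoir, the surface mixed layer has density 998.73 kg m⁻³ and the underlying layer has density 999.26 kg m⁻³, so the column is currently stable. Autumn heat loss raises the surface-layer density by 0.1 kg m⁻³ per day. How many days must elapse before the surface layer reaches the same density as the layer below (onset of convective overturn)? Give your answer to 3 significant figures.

Density deficit of the surface layer: 999.26 − 998.73 = 0.53 kg m⁻³.
Required change = 0.53 / 0.1 = 5.30 days.

5.30 days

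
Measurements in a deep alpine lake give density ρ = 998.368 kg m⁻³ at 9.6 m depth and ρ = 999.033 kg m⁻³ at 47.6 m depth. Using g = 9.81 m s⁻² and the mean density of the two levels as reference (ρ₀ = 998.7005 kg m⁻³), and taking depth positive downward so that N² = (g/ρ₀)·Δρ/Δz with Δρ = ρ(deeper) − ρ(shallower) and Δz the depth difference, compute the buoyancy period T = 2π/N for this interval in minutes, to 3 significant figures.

Δρ = 999.033 − 998.368 = 0.665 kg m⁻³ over Δz = 47.6 − 9.6 = 38 m.
N² = (9.81/998.7005) × (0.665/38) = 1.7190 × 10⁻⁴ s⁻².
N = √(1.7190 × 10⁻⁴) = 0.013111 rad s⁻¹, so T = 2π/N = 479.23 s = 7.9872 min ≈ 7.99 min.

7.99 min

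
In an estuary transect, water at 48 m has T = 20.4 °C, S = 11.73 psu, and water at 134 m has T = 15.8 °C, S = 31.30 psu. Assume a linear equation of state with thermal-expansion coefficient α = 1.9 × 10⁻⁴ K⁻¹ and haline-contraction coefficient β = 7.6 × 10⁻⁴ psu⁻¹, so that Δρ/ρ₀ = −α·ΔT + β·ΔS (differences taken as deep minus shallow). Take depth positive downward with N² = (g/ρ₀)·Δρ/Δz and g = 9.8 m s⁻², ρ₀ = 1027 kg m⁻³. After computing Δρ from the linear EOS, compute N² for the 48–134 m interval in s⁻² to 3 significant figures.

1.79 × 10⁻³ s⁻²

ΔT = -4.6 K, ΔS = +19.57 psu (deep − shallow).
Δρ/ρ₀ = −αΔT + βΔS = 8.74 × 10⁻⁴ + 0.0148732 = 0.0157472, so Δρ ≈ 16.17 kg m⁻³.
N² = (g/ρ₀)·Δρ/Δz = g·(Δρ/ρ₀)/Δz = 9.8 × 0.0157472 / 86 = 1.7944 × 10⁻³ s⁻² ≈ 1.79 × 10⁻³ s⁻².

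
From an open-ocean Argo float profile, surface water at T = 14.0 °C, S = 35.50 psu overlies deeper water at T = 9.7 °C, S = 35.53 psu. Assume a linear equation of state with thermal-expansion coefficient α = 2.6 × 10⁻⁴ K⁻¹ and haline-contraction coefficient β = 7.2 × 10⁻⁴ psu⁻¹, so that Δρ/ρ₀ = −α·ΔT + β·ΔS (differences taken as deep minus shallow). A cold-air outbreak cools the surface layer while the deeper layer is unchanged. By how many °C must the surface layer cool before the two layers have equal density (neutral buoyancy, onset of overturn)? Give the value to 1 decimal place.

4.4 °C

Neutral buoyancy requires Δρ = 0, i.e. −α(T_deep − T_surf′) + β(S_deep − S_surf) = 0.
T_surf′ = T_deep − (β/α)·ΔS = 9.7 − (7.2 × 10⁻⁴/2.6 × 10⁻⁴)·(+0.03) = 9.617 °C.
Cooling required: 14.0 − (9.617) = 4.383 °C.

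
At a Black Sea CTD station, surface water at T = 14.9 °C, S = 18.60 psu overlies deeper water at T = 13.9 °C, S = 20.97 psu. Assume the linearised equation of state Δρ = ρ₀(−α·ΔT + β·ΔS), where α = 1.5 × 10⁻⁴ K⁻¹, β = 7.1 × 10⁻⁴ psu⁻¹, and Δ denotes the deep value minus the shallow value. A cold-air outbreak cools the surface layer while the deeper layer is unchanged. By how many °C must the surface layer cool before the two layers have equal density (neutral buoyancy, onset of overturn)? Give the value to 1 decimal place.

12.2 °C

Neutral buoyancy requires Δρ = 0, i.e. −α(T_deep − T_surf′) + β(S_deep − S_surf) = 0.
T_surf′ = T_deep − (β/α)·ΔS = 13.9 − (7.1 × 10⁻⁴/1.5 × 10⁻⁴)·(+2.37) = 2.682 °C.
Cooling required: 14.9 − (2.682) = 12.218 °C.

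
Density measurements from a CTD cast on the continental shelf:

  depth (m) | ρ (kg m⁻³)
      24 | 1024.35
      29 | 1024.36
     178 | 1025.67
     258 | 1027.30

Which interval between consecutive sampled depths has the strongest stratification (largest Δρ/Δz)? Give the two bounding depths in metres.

Compute the density gradient over each adjacent pair:
  24–29 m: Δρ/Δz = 0.01/5 = 2.0 × 10⁻³ kg m⁻⁴
  29–178 m: Δρ/Δz = 1.31/149 = 8.8 × 10⁻³ kg m⁻⁴
  178–258 m: Δρ/Δz = 1.63/80 = 0.020 kg m⁻⁴
The largest gradient is in the 178–258 m interval — the pycnocline.

178–258 m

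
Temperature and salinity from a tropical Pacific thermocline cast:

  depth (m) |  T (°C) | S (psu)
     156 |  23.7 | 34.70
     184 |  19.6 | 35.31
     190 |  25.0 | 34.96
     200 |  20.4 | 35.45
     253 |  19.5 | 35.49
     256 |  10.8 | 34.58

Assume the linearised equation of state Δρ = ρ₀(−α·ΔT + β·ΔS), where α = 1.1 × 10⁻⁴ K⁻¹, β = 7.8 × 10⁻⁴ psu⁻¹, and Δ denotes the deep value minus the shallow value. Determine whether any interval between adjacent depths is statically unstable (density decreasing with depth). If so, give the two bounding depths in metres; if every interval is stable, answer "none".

184–190 m

Evaluate Δρ/ρ₀ = −αΔT + βΔS across each adjacent pair:
  156–184 m: −αΔT+βΔS = −(1.1 × 10⁻⁴)(-4.1)+(7.8 × 10⁻⁴)(+0.61) = 9.3 × 10⁻⁴ → stable
  184–190 m: −αΔT+βΔS = −(1.1 × 10⁻⁴)(+5.4)+(7.8 × 10⁻⁴)(-0.35) = -8.7 × 10⁻⁴ → UNSTABLE
  190–200 m: −αΔT+βΔS = −(1.1 × 10⁻⁴)(-4.6)+(7.8 × 10⁻⁴)(+0.49) = 8.9 × 10⁻⁴ → stable
  200–253 m: −αΔT+βΔS = −(1.1 × 10⁻⁴)(-0.9)+(7.8 × 10⁻⁴)(+0.04) = 1.3 × 10⁻⁴ → stable
  253–256 m: −αΔT+βΔS = −(1.1 × 10⁻⁴)(-8.7)+(7.8 × 10⁻⁴)(-0.91) = 2.5 × 10⁻⁴ → stable
The 184–190 m interval has Δρ < 0: lighter water underlies denser water.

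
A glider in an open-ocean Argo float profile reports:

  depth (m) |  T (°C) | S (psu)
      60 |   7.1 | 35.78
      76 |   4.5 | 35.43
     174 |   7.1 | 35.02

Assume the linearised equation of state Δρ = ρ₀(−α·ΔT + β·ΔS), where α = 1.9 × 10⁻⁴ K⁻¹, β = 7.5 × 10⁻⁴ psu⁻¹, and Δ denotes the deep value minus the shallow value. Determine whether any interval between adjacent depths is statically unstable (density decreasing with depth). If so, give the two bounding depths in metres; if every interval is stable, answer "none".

76–174 m

Evaluate Δρ/ρ₀ = −αΔT + βΔS across each adjacent pair:
  60–76 m: −αΔT+βΔS = −(1.9 × 10⁻⁴)(-2.6)+(7.5 × 10⁻⁴)(-0.35) = 2.3 × 10⁻⁴ → stable
  76–174 m: −αΔT+βΔS = −(1.9 × 10⁻⁴)(+2.6)+(7.5 × 10⁻⁴)(-0.41) = -8.0 × 10⁻⁴ → UNSTABLE
The 76–174 m interval has Δρ < 0: lighter water underlies denser water.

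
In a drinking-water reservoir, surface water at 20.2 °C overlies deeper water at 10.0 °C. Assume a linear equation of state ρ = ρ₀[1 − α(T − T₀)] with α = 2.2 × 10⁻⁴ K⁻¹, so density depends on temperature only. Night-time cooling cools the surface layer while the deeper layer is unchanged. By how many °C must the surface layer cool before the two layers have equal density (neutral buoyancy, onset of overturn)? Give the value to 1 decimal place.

10.2 °C

With temperature the only control, equal density requires T_surf′ = T_deep.
T_surf′ = 10.0 °C.
Cooling required: 20.2 − 10.0 = 10.2 °C.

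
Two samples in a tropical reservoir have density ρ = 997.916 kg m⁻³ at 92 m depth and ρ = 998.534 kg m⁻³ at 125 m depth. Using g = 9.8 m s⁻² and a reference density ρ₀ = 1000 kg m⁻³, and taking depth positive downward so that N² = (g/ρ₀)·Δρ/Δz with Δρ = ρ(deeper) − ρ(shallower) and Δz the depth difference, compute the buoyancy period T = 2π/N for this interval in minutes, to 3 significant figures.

7.73 min

Δρ = 998.534 − 997.916 = 0.618 kg m⁻³ over Δz = 125 − 92 = 33 m.
N² = (9.8/1000) × (0.618/33) = 1.8353 × 10⁻⁴ s⁻².
N = √(1.8353 × 10⁻⁴) = 0.013547 rad s⁻¹, so T = 2π/N = 463.81 s = 7.7302 min ≈ 7.73 min.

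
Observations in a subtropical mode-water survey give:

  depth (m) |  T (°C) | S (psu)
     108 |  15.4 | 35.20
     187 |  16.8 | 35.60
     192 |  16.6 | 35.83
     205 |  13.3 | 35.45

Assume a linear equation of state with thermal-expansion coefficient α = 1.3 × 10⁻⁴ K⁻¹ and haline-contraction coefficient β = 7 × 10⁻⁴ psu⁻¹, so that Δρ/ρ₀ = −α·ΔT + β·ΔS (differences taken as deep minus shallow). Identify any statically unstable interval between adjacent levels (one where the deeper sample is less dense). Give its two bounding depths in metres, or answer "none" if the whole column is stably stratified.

none

Evaluate Δρ/ρ₀ = −αΔT + βΔS across each adjacent pair:
  108–187 m: −αΔT+βΔS = −(1.3 × 10⁻⁴)(+1.4)+(7 × 10⁻⁴)(+0.40) = 9.8 × 10⁻⁵ → stable
  187–192 m: −αΔT+βΔS = −(1.3 × 10⁻⁴)(-0.2)+(7 × 10⁻⁴)(+0.23) = 1.9 × 10⁻⁴ → stable
  192–205 m: −αΔT+βΔS = −(1.3 × 10⁻⁴)(-3.3)+(7 × 10⁻⁴)(-0.38) = 1.6 × 10⁻⁴ → stable
Every interval has Δρ > 0: the column is stably stratified throughout.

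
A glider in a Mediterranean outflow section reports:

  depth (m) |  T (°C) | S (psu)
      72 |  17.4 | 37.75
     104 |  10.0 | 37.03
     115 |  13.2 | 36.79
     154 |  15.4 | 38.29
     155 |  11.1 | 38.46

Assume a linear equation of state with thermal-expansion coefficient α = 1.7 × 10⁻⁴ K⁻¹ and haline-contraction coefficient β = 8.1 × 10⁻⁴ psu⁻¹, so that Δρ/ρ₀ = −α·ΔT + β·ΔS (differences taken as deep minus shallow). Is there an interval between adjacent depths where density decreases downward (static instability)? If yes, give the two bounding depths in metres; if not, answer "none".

Evaluate Δρ/ρ₀ = −αΔT + βΔS across each adjacent pair:
  72–104 m: −αΔT+βΔS = −(1.7 × 10⁻⁴)(-7.4)+(8.1 × 10⁻⁴)(-0.72) = 6.7 × 10⁻⁴ → stable
  104–115 m: −αΔT+βΔS = −(1.7 × 10⁻⁴)(+3.2)+(8.1 × 10⁻⁴)(-0.24) = -7.4 × 10⁻⁴ → UNSTABLE
  115–154 m: −αΔT+βΔS = −(1.7 × 10⁻⁴)(+2.2)+(8.1 × 10⁻⁴)(+1.50) = 8.4 × 10⁻⁴ → stable
  154–155 m: −αΔT+βΔS = −(1.7 × 10⁻⁴)(-4.3)+(8.1 × 10⁻⁴)(+0.17) = 8.7 × 10⁻⁴ → stable
The 104–115 m interval has Δρ < 0: lighter water underlies denser water.

104–115 m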